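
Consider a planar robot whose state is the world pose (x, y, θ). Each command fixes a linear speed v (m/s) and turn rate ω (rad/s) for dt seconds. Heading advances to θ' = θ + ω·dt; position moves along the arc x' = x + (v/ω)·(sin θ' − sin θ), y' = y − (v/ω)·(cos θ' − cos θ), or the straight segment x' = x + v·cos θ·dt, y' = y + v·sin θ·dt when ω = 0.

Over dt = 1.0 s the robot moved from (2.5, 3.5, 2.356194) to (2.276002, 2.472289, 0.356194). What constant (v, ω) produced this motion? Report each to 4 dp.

Δθ = 0.356194 − 2.356194 = -2.000000
ω = Δθ/dt = -2.000000/1.0 = -2.0000
R = −Δy/(cos θ' − cos θ) = 0.6250
v = R·ω = 0.6250·-2.0000 = -1.2500

v = -1.2500, ω = -2.0000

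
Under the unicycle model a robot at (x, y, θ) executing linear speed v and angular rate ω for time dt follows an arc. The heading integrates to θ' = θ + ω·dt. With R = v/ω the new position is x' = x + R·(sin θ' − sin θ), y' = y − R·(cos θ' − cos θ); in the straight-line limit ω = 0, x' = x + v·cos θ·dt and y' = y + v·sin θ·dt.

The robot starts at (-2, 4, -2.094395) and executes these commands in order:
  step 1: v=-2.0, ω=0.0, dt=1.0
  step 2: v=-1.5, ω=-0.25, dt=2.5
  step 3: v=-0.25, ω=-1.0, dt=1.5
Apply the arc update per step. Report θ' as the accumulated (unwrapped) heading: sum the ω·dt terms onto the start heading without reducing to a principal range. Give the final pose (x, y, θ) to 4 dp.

(2.0602, 8.0955, -4.2194)

step 1: θ'=-2.0944 (straight) → pose (-1.0000, 5.7321, -2.0944)
step 2: θ'=-2.7194 (R=6.0000) → pose (1.7376, 8.2052, -2.7194)
step 3: θ'=-4.2194 (R=0.2500) → pose (2.0602, 8.0955, -4.2194)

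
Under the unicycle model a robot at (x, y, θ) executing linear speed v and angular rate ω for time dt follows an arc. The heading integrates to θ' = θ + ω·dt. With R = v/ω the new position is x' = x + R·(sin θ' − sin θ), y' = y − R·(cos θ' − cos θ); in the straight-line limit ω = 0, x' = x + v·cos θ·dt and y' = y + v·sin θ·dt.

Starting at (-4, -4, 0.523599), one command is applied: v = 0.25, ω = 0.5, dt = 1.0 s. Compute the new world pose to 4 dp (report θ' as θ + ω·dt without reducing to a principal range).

θ' = 0.5236 + 0.5·1.0 = 1.0236
R = v/ω = 0.25/0.5 = 0.5000
x' = -4 + 0.5000·(sin 1.0236 − sin 0.5236) = -3.8230
y' = -4 − 0.5000·(cos 1.0236 − cos 0.5236) = -3.8271

(-3.8230, -3.8271, 1.0236)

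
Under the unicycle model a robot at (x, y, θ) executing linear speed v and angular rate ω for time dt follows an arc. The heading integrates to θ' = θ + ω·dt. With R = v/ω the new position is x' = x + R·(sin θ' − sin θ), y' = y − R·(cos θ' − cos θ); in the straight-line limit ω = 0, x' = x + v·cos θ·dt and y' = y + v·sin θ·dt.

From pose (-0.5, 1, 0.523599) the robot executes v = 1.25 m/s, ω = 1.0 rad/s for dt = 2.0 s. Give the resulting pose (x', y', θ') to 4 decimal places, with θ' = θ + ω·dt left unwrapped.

(-0.4007, 3.1013, 2.5236)

θ' = 0.5236 + 1.0·2.0 = 2.5236
R = v/ω = 1.25/1.0 = 1.2500
x' = -0.5 + 1.2500·(sin 2.5236 − sin 0.5236) = -0.4007
y' = 1 − 1.2500·(cos 2.5236 − cos 0.5236) = 3.1013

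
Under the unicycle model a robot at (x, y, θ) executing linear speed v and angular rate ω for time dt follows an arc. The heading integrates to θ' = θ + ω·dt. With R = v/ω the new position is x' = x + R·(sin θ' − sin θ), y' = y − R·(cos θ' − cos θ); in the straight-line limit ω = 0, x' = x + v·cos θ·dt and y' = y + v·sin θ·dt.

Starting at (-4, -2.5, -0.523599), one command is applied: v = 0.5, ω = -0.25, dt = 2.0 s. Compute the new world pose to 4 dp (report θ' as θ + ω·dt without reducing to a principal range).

(-3.2920, -3.1915, -1.0236)

θ' = -0.5236 + -0.25·2.0 = -1.0236
R = v/ω = 0.5/-0.25 = -2.0000
x' = -4 + -2.0000·(sin -1.0236 − sin -0.5236) = -3.2920
y' = -2.5 − -2.0000·(cos -1.0236 − cos -0.5236) = -3.1915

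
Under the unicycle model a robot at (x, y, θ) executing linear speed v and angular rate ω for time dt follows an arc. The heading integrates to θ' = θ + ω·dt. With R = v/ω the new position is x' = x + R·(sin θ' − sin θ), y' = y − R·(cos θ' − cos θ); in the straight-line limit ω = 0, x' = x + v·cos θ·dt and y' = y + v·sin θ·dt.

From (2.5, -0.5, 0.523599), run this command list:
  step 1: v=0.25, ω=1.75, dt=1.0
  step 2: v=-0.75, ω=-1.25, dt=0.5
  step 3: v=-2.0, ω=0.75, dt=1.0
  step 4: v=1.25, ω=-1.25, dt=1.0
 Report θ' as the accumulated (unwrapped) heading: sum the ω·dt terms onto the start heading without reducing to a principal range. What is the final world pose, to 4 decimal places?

(3.2969, -1.2355, 1.1486)

step 1: θ'=2.2736 (R=0.1429) → pose (2.5376, -0.2839, 2.2736)
step 2: θ'=1.6486 (R=0.6000) → pose (2.6779, -0.6251, 1.6486)
step 3: θ'=2.3986 (R=-2.6667) → pose (3.5326, -2.3817, 2.3986)
step 4: θ'=1.1486 (R=-1.0000) → pose (3.2969, -1.2355, 1.1486)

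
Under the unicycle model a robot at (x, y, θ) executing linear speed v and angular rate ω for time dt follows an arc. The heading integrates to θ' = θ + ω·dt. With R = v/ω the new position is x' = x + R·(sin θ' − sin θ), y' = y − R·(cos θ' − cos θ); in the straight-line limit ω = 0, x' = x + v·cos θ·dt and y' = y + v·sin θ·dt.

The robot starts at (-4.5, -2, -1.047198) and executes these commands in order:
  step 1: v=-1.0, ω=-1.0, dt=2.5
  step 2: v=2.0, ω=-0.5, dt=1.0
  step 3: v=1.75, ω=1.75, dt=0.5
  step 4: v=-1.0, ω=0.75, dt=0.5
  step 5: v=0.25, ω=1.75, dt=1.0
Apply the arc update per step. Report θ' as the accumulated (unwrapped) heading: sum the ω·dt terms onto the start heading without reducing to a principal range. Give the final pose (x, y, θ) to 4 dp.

(-5.1490, 0.8796, -1.0472)

step 1: θ'=-3.5472 (R=1.0000) → pose (-3.2394, -0.5811, -3.5472)
step 2: θ'=-4.0472 (R=-4.0000) → pose (-4.8083, 0.6255, -4.0472)
step 3: θ'=-3.1722 (R=1.0000) → pose (-5.5645, 1.0078, -3.1722)
step 4: θ'=-2.7972 (R=-1.3333) → pose (-5.0735, 1.0855, -2.7972)
step 5: θ'=-1.0472 (R=0.1429) → pose (-5.1490, 0.8796, -1.0472)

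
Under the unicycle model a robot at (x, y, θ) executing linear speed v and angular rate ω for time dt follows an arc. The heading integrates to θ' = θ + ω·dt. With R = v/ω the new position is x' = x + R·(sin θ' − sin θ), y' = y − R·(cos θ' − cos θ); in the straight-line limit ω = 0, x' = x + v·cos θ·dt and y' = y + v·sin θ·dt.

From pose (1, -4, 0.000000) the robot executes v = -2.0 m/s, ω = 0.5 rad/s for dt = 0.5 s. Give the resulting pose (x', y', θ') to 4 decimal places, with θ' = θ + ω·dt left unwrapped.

θ' = 0.0000 + 0.5·0.5 = 0.2500
R = v/ω = -2.0/0.5 = -4.0000
x' = 1 + -4.0000·(sin 0.2500 − sin 0.0000) = 0.0104
y' = -4 − -4.0000·(cos 0.2500 − cos 0.0000) = -4.1244

(0.0104, -4.1244, 0.2500)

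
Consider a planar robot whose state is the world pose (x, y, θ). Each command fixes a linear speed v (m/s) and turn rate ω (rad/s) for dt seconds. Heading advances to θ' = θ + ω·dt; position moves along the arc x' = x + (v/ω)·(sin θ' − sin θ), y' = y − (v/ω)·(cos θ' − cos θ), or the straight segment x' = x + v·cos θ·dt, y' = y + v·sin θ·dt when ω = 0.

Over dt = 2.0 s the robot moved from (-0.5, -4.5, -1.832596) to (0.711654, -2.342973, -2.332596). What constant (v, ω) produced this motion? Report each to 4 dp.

Δθ = -2.332596 − -1.832596 = -0.500000
ω = Δθ/dt = -0.500000/2.0 = -0.2500
R = −Δy/(cos θ' − cos θ) = 5.0000
v = R·ω = 5.0000·-0.2500 = -1.2500

v = -1.2500, ω = -0.2500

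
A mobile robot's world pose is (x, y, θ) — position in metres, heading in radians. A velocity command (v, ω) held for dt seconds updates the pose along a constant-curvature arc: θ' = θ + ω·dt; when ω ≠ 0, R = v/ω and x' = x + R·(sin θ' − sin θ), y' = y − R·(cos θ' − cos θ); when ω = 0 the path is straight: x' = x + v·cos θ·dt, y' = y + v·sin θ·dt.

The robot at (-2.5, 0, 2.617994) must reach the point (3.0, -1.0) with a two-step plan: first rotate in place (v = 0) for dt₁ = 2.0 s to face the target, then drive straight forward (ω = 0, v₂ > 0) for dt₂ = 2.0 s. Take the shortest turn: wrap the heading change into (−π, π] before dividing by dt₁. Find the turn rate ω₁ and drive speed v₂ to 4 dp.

ω₁ = -1.3989, v₂ = 2.7951

heading to target = atan2(-1−0, 3−-2.5) = -0.1799
Δθ = wrap(-0.1799 − 2.6180) = -2.7978; ω₁ = Δθ/dt₁ = -1.3989
distance = √((3−-2.5)² + (-1−0)²) = 5.5902; v₂ = distance/dt₂ = 2.7951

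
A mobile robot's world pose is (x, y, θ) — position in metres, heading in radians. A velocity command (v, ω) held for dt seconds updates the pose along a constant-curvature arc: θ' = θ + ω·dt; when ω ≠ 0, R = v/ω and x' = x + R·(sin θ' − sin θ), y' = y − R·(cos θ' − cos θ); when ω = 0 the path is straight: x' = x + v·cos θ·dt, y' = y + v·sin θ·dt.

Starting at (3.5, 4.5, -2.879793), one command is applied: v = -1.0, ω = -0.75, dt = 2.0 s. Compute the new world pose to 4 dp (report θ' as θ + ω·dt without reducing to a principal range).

(5.1054, 3.6474, -4.3798)

θ' = -2.8798 + -0.75·2.0 = -4.3798
R = v/ω = -1.0/-0.75 = 1.3333
x' = 3.5 + 1.3333·(sin -4.3798 − sin -2.8798) = 5.1054
y' = 4.5 − 1.3333·(cos -4.3798 − cos -2.8798) = 3.6474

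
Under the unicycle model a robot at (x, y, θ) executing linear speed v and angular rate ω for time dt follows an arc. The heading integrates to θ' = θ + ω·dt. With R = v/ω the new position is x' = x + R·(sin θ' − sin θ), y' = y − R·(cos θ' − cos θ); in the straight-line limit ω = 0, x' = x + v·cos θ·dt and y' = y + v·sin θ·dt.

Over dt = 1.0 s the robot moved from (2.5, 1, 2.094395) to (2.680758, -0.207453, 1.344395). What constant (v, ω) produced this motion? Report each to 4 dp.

Δθ = 1.344395 − 2.094395 = -0.750000
ω = Δθ/dt = -0.750000/1.0 = -0.7500
R = −Δy/(cos θ' − cos θ) = 1.6667
v = R·ω = 1.6667·-0.7500 = -1.2500

v = -1.2500, ω = -0.7500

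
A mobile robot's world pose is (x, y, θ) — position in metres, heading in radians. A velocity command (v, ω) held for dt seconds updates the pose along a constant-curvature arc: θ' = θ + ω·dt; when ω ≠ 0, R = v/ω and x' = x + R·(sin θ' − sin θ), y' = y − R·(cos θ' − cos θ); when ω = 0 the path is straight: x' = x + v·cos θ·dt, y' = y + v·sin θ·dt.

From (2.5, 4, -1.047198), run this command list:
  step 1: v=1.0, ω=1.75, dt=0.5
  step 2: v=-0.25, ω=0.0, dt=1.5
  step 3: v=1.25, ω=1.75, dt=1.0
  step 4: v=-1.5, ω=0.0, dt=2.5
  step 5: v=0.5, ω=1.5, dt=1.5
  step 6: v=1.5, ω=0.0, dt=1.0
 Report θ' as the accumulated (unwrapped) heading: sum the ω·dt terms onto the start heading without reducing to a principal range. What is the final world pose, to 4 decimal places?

(1.6854, 0.0509, 3.8278)

step 1: θ'=-0.1722 (R=0.5714) → pose (2.8970, 3.7227, -0.1722)
step 2: θ'=-0.1722 (straight) → pose (2.5275, 3.7870, -0.1722)
step 3: θ'=1.5778 (R=0.7143) → pose (3.3642, 4.4957, 1.5778)
step 4: θ'=1.5778 (straight) → pose (3.3904, 0.7458, 1.5778)
step 5: θ'=3.8278 (R=0.3333) → pose (2.8459, 1.0014, 3.8278)
step 6: θ'=3.8278 (straight) → pose (1.6854, 0.0509, 3.8278)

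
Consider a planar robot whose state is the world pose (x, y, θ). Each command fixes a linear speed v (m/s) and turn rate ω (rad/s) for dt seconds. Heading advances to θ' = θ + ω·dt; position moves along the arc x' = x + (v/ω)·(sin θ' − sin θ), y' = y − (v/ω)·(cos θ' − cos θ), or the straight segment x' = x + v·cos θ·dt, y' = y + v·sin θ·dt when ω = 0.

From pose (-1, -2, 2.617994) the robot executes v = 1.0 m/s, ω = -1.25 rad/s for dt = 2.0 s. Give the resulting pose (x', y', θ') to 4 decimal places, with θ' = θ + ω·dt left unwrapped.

θ' = 2.6180 + -1.25·2.0 = 0.1180
R = v/ω = 1.0/-1.25 = -0.8000
x' = -1 + -0.8000·(sin 0.1180 − sin 2.6180) = -0.6942
y' = -2 − -0.8000·(cos 0.1180 − cos 2.6180) = -0.5127

(-0.6942, -0.5127, 0.1180)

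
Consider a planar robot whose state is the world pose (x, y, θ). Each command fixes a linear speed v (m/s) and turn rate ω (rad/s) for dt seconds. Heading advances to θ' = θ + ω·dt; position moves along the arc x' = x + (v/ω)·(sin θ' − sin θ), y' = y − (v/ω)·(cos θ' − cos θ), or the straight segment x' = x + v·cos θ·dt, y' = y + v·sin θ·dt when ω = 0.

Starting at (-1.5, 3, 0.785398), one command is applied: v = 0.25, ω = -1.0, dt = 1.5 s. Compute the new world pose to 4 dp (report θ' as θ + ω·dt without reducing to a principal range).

(-1.1594, 3.0121, -0.7146)

θ' = 0.7854 + -1.0·1.5 = -0.7146
R = v/ω = 0.25/-1.0 = -0.2500
x' = -1.5 + -0.2500·(sin -0.7146 − sin 0.7854) = -1.1594
y' = 3 − -0.2500·(cos -0.7146 − cos 0.7854) = 3.0121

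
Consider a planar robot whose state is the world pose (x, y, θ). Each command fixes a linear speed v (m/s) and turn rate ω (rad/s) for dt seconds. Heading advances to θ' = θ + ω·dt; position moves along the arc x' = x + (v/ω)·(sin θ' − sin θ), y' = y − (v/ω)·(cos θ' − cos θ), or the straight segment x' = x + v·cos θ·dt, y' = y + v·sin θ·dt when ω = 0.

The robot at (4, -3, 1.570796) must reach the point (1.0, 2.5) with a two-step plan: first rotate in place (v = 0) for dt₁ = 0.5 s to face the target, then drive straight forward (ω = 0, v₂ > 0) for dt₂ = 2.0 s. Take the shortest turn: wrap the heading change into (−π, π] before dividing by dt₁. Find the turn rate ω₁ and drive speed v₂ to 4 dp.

heading to target = atan2(2.5−-3, 1−4) = 2.0701
Δθ = wrap(2.0701 − 1.5708) = 0.4993; ω₁ = Δθ/dt₁ = 0.9987
distance = √((1−4)² + (2.5−-3)²) = 6.2650; v₂ = distance/dt₂ = 3.1325

ω₁ = 0.9987, v₂ = 3.1325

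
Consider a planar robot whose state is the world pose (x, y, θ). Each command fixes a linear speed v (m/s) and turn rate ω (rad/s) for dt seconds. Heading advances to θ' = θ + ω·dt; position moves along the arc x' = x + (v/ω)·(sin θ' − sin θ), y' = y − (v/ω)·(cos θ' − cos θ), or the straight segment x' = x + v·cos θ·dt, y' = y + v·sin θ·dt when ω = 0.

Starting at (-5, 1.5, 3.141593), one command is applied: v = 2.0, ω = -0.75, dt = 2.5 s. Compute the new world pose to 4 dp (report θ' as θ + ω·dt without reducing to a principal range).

θ' = 3.1416 + -0.75·2.5 = 1.2666
R = v/ω = 2.0/-0.75 = -2.6667
x' = -5 + -2.6667·(sin 1.2666 − sin 3.1416) = -7.5442
y' = 1.5 − -2.6667·(cos 1.2666 − cos 3.1416) = 4.9654

(-7.5442, 4.9654, 1.2666)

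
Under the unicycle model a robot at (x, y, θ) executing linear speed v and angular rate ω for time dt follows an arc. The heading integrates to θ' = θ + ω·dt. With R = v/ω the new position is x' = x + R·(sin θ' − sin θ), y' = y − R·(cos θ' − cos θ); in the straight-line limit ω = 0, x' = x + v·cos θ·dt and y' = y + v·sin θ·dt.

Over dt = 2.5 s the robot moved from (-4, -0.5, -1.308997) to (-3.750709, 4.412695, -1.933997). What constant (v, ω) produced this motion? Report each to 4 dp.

Δθ = -1.933997 − -1.308997 = -0.625000
ω = Δθ/dt = -0.625000/2.5 = -0.2500
R = −Δy/(cos θ' − cos θ) = 8.0000
v = R·ω = 8.0000·-0.2500 = -2.0000

v = -2.0000, ω = -0.2500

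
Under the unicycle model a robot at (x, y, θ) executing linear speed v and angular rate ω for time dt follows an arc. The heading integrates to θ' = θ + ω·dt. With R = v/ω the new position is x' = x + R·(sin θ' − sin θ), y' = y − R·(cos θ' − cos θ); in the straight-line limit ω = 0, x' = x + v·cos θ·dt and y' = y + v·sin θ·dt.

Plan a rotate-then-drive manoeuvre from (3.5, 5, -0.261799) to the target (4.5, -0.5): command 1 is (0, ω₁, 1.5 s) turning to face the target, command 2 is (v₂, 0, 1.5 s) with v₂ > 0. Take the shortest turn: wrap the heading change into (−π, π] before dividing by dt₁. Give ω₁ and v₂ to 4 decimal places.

heading to target = atan2(-0.5−5, 4.5−3.5) = -1.3909
Δθ = wrap(-1.3909 − -0.2618) = -1.1291; ω₁ = Δθ/dt₁ = -0.7528
distance = √((4.5−3.5)² + (-0.5−5)²) = 5.5902; v₂ = distance/dt₂ = 3.7268

ω₁ = -0.7528, v₂ = 3.7268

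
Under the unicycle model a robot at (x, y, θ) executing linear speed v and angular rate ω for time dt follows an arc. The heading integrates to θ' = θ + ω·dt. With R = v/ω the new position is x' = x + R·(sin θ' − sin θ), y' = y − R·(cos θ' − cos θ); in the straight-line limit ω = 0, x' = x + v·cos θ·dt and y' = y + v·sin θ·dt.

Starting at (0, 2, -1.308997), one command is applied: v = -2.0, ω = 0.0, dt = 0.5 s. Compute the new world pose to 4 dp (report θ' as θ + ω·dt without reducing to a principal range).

θ' = -1.3090 + 0.0·0.5 = -1.3090
ω = 0 → straight: x' = 0 + -2.0·cos(-1.3090)·0.5 = -0.2588
y' = 2 + -2.0·sin(-1.3090)·0.5 = 2.9659

(-0.2588, 2.9659, -1.3090)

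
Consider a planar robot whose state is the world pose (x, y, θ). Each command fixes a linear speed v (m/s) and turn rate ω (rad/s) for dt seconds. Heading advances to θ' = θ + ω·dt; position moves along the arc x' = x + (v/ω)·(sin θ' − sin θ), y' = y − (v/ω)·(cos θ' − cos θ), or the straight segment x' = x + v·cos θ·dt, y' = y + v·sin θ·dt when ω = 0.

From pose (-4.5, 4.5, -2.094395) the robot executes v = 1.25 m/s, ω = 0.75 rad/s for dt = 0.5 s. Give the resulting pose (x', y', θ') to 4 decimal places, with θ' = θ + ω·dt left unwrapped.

(-4.7049, 3.9134, -1.7194)

θ' = -2.0944 + 0.75·0.5 = -1.7194
R = v/ω = 1.25/0.75 = 1.6667
x' = -4.5 + 1.6667·(sin -1.7194 − sin -2.0944) = -4.7049
y' = 4.5 − 1.6667·(cos -1.7194 − cos -2.0944) = 3.9134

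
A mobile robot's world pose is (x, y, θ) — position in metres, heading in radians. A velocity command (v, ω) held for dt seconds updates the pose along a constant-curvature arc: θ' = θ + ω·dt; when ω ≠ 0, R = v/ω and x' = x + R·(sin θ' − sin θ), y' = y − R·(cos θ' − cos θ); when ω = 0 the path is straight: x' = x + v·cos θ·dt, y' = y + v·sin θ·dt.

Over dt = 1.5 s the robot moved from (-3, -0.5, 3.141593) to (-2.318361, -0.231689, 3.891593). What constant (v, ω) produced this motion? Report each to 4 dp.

Δθ = 3.891593 − 3.141593 = 0.750000
ω = Δθ/dt = 0.750000/1.5 = 0.5000
R = Δx/(sin θ' − sin θ) = -1.0000
v = R·ω = -1.0000·0.5000 = -0.5000

v = -0.5000, ω = 0.5000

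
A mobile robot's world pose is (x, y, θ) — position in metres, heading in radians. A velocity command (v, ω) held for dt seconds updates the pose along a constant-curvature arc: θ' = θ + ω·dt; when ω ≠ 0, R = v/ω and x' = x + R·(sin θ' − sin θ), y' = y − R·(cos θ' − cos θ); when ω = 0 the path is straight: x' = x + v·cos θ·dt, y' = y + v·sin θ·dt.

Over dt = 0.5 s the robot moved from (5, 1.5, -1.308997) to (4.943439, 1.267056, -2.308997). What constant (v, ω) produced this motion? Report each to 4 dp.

v = 0.5000, ω = -2.0000

Δθ = -2.308997 − -1.308997 = -1.000000
ω = Δθ/dt = -1.000000/0.5 = -2.0000
R = −Δy/(cos θ' − cos θ) = -0.2500
v = R·ω = -0.2500·-2.0000 = 0.5000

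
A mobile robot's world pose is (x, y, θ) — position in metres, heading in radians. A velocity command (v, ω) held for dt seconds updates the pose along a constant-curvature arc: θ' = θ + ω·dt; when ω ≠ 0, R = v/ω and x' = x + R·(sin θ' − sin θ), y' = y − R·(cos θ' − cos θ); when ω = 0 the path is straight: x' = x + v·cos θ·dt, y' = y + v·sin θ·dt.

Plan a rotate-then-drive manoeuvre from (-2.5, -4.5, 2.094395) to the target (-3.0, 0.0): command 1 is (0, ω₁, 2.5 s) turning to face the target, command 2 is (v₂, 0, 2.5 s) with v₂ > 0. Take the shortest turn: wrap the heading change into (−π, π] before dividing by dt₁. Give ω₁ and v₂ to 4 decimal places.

heading to target = atan2(0−-4.5, -3−-2.5) = 1.6815
Δθ = wrap(1.6815 − 2.0944) = -0.4129; ω₁ = Δθ/dt₁ = -0.1652
distance = √((-3−-2.5)² + (0−-4.5)²) = 4.5277; v₂ = distance/dt₂ = 1.8111

ω₁ = -0.1652, v₂ = 1.8111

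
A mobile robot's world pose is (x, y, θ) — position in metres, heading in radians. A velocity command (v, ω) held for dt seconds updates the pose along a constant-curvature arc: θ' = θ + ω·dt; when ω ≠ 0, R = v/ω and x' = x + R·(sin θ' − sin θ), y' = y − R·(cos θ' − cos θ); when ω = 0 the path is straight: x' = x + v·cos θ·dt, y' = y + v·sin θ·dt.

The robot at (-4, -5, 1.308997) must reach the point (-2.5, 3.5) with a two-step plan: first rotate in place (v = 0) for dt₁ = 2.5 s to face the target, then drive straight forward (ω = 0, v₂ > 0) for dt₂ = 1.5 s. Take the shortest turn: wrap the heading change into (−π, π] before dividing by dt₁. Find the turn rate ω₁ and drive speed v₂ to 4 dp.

heading to target = atan2(3.5−-5, -2.5−-4) = 1.3961
Δθ = wrap(1.3961 − 1.3090) = 0.0871; ω₁ = Δθ/dt₁ = 0.0349
distance = √((-2.5−-4)² + (3.5−-5)²) = 8.6313; v₂ = distance/dt₂ = 5.7542

ω₁ = 0.0349, v₂ = 5.7542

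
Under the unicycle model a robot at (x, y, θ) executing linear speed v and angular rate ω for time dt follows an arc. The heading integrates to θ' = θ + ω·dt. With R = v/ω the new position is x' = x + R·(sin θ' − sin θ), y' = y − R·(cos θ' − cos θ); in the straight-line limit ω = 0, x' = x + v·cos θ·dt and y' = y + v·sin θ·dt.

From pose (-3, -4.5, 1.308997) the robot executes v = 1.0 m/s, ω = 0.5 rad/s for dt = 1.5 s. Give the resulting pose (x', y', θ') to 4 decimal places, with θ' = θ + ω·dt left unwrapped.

(-3.1655, -3.0443, 2.0590)

θ' = 1.3090 + 0.5·1.5 = 2.0590
R = v/ω = 1.0/0.5 = 2.0000
x' = -3 + 2.0000·(sin 2.0590 − sin 1.3090) = -3.1655
y' = -4.5 − 2.0000·(cos 2.0590 − cos 1.3090) = -3.0443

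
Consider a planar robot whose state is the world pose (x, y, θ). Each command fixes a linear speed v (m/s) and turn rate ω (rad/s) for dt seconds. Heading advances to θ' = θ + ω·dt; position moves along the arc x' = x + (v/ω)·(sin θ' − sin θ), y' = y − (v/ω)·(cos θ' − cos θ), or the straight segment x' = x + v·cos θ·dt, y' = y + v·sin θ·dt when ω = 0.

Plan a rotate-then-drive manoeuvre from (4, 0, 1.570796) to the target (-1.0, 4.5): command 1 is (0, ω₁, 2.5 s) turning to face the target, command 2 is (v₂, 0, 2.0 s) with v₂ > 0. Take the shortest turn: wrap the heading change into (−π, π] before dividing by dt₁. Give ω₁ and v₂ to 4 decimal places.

ω₁ = 0.3352, v₂ = 3.3634

heading to target = atan2(4.5−0, -1−4) = 2.4088
Δθ = wrap(2.4088 − 1.5708) = 0.8380; ω₁ = Δθ/dt₁ = 0.3352
distance = √((-1−4)² + (4.5−0)²) = 6.7268; v₂ = distance/dt₂ = 3.3634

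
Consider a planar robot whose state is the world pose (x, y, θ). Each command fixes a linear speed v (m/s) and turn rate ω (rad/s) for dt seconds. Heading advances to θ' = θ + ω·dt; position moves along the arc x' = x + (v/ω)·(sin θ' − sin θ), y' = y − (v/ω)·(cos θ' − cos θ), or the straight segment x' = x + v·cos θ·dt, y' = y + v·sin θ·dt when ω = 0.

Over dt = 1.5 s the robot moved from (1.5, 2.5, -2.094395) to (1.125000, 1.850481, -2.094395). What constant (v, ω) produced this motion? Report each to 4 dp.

Δθ = -2.094395 − -2.094395 = 0.000000
ω = Δθ/dt = 0.000000/1.5 = 0.0000
ω = 0 → v = (Δx·cos θ + Δy·sin θ)/dt = 0.5000

v = 0.5000, ω = 0.0000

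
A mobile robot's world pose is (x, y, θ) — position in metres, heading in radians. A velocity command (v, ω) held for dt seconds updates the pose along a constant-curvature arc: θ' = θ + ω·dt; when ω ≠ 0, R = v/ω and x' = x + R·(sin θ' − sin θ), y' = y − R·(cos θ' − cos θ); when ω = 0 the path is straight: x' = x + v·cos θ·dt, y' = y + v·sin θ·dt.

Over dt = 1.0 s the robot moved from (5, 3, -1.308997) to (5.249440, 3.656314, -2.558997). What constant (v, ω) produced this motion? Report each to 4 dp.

v = -0.7500, ω = -1.2500

Δθ = -2.558997 − -1.308997 = -1.250000
ω = Δθ/dt = -1.250000/1.0 = -1.2500
R = −Δy/(cos θ' − cos θ) = 0.6000
v = R·ω = 0.6000·-1.2500 = -0.7500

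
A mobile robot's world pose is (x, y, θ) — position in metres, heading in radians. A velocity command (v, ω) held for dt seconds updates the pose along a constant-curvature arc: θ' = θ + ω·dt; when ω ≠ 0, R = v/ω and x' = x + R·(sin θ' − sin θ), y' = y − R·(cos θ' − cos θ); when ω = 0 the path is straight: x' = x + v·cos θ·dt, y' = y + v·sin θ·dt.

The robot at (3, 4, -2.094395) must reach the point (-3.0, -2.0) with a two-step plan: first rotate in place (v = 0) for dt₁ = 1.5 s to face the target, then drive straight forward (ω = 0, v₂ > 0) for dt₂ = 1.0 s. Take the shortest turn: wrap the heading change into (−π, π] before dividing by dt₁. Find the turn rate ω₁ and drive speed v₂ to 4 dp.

heading to target = atan2(-2−4, -3−3) = -2.3562
Δθ = wrap(-2.3562 − -2.0944) = -0.2618; ω₁ = Δθ/dt₁ = -0.1745
distance = √((-3−3)² + (-2−4)²) = 8.4853; v₂ = distance/dt₂ = 8.4853

ω₁ = -0.1745, v₂ = 8.4853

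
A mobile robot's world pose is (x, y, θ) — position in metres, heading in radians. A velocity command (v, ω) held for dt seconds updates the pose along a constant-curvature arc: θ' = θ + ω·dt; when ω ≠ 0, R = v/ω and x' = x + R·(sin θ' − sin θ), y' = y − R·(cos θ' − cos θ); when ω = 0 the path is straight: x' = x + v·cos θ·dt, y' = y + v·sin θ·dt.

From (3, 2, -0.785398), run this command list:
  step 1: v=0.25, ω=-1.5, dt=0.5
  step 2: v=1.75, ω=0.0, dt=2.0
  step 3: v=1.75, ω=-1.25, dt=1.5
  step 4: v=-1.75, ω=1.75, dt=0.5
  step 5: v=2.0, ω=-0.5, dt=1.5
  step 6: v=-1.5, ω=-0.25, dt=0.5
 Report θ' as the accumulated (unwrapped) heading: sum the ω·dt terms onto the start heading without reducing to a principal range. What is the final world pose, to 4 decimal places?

(0.1184, -3.6917, -3.4104)

step 1: θ'=-1.5354 (R=-0.1667) → pose (3.0487, 1.8880, -1.5354)
step 2: θ'=-1.5354 (straight) → pose (3.1726, -1.6098, -1.5354)
step 3: θ'=-3.4104 (R=-1.4000) → pose (1.4016, -3.0090, -3.4104)
step 4: θ'=-2.5354 (R=-1.0000) → pose (2.2370, -2.8668, -2.5354)
step 5: θ'=-3.2854 (R=-4.0000) → pose (-0.6152, -3.5382, -3.2854)
step 6: θ'=-3.4104 (R=6.0000) → pose (0.1184, -3.6917, -3.4104)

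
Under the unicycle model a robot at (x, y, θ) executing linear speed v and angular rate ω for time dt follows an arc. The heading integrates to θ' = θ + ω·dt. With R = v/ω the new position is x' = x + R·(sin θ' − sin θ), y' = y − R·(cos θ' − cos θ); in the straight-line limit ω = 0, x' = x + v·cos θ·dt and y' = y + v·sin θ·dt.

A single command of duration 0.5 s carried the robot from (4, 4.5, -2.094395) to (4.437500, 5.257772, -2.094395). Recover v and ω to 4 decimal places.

Δθ = -2.094395 − -2.094395 = 0.000000
ω = Δθ/dt = 0.000000/0.5 = 0.0000
ω = 0 → v = (Δx·cos θ + Δy·sin θ)/dt = -1.7500

v = -1.7500, ω = 0.0000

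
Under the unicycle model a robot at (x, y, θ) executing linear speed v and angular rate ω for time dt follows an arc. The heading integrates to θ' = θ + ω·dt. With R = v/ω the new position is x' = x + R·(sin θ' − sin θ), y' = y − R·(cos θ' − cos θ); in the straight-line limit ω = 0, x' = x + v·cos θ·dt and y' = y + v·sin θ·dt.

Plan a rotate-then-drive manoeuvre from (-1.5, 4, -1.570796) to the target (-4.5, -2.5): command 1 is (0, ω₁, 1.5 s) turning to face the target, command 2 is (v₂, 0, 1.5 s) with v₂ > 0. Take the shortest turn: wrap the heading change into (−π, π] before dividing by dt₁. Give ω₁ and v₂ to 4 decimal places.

ω₁ = -0.2883, v₂ = 4.7726

heading to target = atan2(-2.5−4, -4.5−-1.5) = -2.0032
Δθ = wrap(-2.0032 − -1.5708) = -0.4324; ω₁ = Δθ/dt₁ = -0.2883
distance = √((-4.5−-1.5)² + (-2.5−4)²) = 7.1589; v₂ = distance/dt₂ = 4.7726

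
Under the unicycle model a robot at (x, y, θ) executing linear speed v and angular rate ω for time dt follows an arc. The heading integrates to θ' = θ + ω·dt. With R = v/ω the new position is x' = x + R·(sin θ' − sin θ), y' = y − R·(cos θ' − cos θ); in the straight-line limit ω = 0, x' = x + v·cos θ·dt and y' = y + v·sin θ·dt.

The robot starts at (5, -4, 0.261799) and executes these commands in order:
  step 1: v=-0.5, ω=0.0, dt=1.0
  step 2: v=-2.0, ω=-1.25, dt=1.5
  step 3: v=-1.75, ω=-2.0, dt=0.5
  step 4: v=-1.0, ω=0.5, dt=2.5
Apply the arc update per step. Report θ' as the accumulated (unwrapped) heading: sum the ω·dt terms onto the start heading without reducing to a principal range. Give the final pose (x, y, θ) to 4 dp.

(3.8862, 0.3419, -1.3632)

step 1: θ'=0.2618 (straight) → pose (4.5170, -4.1294, 0.2618)
step 2: θ'=-1.6132 (R=1.6000) → pose (2.5044, -2.5161, -1.6132)
step 3: θ'=-2.6132 (R=0.8750) → pose (2.9375, -1.7975, -2.6132)
step 4: θ'=-1.3632 (R=-2.0000) → pose (3.8862, 0.3419, -1.3632)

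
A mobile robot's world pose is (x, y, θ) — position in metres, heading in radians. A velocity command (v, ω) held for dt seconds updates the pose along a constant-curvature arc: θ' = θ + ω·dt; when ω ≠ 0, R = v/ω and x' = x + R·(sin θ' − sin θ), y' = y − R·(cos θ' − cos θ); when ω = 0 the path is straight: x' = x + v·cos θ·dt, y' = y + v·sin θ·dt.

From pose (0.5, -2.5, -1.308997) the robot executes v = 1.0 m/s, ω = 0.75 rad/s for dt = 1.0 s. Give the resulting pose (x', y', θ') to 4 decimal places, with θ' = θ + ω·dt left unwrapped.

(1.0808, -3.2853, -0.5590)

θ' = -1.3090 + 0.75·1.0 = -0.5590
R = v/ω = 1.0/0.75 = 1.3333
x' = 0.5 + 1.3333·(sin -0.5590 − sin -1.3090) = 1.0808
y' = -2.5 − 1.3333·(cos -0.5590 − cos -1.3090) = -3.2853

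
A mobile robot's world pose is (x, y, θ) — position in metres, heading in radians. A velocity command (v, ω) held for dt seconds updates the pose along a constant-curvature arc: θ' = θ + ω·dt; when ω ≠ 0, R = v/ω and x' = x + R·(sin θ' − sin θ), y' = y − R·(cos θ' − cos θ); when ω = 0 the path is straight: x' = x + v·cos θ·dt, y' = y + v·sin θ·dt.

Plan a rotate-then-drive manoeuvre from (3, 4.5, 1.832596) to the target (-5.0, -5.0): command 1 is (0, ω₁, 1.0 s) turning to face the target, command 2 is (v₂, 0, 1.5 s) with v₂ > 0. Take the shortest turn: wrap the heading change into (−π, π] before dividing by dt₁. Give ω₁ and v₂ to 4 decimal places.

ω₁ = 2.1799, v₂ = 8.2798

heading to target = atan2(-5−4.5, -5−3) = -2.2707
Δθ = wrap(-2.2707 − 1.8326) = 2.1799; ω₁ = Δθ/dt₁ = 2.1799
distance = √((-5−3)² + (-5−4.5)²) = 12.4197; v₂ = distance/dt₂ = 8.2798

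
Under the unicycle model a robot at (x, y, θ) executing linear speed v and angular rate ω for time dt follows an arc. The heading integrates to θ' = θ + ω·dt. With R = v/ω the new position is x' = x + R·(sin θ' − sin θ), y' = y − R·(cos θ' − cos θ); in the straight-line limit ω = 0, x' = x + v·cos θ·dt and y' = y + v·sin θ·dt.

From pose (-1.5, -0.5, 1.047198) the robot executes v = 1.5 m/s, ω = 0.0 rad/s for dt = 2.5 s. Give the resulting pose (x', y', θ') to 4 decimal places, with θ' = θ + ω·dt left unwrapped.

(0.3750, 2.7476, 1.0472)

θ' = 1.0472 + 0.0·2.5 = 1.0472
ω = 0 → straight: x' = -1.5 + 1.5·cos(1.0472)·2.5 = 0.3750
y' = -0.5 + 1.5·sin(1.0472)·2.5 = 2.7476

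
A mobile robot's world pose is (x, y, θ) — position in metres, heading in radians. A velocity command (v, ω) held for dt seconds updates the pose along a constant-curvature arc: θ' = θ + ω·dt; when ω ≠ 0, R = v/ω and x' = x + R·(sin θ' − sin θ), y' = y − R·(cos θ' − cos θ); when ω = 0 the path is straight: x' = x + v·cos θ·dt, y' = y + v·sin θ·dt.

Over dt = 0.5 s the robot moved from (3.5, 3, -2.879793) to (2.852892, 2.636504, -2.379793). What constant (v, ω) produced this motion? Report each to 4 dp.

v = 1.5000, ω = 1.0000

Δθ = -2.379793 − -2.879793 = 0.500000
ω = Δθ/dt = 0.500000/0.5 = 1.0000
R = Δx/(sin θ' − sin θ) = 1.5000
v = R·ω = 1.5000·1.0000 = 1.5000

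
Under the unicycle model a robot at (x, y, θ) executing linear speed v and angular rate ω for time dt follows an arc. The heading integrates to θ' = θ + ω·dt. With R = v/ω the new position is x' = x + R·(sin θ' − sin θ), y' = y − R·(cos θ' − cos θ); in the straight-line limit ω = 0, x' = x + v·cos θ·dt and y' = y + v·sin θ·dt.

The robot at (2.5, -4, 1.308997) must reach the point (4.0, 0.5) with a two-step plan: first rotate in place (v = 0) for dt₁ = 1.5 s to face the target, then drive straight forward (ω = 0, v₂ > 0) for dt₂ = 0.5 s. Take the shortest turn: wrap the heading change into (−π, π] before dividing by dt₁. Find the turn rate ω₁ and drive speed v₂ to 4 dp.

heading to target = atan2(0.5−-4, 4−2.5) = 1.2490
Δθ = wrap(1.2490 − 1.3090) = -0.0600; ω₁ = Δθ/dt₁ = -0.0400
distance = √((4−2.5)² + (0.5−-4)²) = 4.7434; v₂ = distance/dt₂ = 9.4868

ω₁ = -0.0400, v₂ = 9.4868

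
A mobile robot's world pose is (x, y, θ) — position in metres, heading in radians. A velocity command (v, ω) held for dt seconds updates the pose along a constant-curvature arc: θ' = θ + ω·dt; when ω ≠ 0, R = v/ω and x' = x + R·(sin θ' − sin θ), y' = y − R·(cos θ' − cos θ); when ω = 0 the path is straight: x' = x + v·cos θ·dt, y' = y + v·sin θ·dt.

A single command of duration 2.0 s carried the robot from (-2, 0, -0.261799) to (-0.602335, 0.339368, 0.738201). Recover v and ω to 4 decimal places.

Δθ = 0.738201 − -0.261799 = 1.000000
ω = Δθ/dt = 1.000000/2.0 = 0.5000
R = Δx/(sin θ' − sin θ) = 1.5000
v = R·ω = 1.5000·0.5000 = 0.7500

v = 0.7500, ω = 0.5000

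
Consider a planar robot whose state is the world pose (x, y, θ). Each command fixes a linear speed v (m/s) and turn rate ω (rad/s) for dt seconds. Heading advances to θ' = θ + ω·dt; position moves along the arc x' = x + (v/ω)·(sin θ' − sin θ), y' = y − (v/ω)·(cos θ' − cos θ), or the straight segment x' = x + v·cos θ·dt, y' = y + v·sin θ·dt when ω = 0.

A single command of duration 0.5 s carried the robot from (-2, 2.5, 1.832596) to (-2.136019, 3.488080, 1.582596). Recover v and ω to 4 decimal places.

Δθ = 1.582596 − 1.832596 = -0.250000
ω = Δθ/dt = -0.250000/0.5 = -0.5000
R = −Δy/(cos θ' − cos θ) = -4.0000
v = R·ω = -4.0000·-0.5000 = 2.0000

v = 2.0000, ω = -0.5000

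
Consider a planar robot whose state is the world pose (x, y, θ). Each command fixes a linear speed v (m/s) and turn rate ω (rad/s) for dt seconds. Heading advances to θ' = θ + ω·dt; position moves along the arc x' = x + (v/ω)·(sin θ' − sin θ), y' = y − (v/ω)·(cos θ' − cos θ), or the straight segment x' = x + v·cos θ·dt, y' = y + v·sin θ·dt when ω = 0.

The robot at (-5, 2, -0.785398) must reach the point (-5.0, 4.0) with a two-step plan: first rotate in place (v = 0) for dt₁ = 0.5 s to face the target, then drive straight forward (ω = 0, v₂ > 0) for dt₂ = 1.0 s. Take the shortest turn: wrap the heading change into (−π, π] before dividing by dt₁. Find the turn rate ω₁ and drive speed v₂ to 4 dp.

heading to target = atan2(4−2, -5−-5) = 1.5708
Δθ = wrap(1.5708 − -0.7854) = 2.3562; ω₁ = Δθ/dt₁ = 4.7124
distance = √((-5−-5)² + (4−2)²) = 2.0000; v₂ = distance/dt₂ = 2.0000

ω₁ = 4.7124, v₂ = 2.0000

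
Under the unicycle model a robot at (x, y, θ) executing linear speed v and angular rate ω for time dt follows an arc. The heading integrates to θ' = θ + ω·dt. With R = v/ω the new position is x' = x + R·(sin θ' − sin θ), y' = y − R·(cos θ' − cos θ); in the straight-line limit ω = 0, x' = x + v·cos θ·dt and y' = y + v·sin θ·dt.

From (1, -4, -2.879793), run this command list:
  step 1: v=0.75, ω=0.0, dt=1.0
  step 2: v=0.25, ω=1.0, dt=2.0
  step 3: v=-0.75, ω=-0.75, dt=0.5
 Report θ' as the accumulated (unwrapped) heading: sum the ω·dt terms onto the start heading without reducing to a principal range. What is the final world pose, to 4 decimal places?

(-0.0323, -4.2684, -1.2548)

step 1: θ'=-2.8798 (straight) → pose (0.2756, -4.1941, -2.8798)
step 2: θ'=-0.8798 (R=0.2500) → pose (0.1476, -4.5949, -0.8798)
step 3: θ'=-1.2548 (R=1.0000) → pose (-0.0323, -4.2684, -1.2548)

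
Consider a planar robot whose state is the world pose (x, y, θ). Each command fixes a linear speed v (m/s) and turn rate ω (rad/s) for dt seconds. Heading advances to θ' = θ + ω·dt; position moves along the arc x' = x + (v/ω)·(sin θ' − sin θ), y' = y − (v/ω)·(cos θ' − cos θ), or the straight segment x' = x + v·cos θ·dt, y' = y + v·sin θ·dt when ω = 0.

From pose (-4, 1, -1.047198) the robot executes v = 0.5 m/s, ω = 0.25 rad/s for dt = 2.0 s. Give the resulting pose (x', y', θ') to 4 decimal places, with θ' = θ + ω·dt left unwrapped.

(-3.3085, 0.2920, -0.5472)

θ' = -1.0472 + 0.25·2.0 = -0.5472
R = v/ω = 0.5/0.25 = 2.0000
x' = -4 + 2.0000·(sin -0.5472 − sin -1.0472) = -3.3085
y' = 1 − 2.0000·(cos -0.5472 − cos -1.0472) = 0.2920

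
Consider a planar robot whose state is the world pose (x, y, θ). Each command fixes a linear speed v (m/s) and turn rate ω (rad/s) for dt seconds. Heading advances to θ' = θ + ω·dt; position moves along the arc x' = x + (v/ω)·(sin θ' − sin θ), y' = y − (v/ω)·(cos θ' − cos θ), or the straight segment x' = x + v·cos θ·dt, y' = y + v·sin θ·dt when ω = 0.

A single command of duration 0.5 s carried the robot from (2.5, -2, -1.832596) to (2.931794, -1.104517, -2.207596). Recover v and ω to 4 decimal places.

v = -2.0000, ω = -0.7500

Δθ = -2.207596 − -1.832596 = -0.375000
ω = Δθ/dt = -0.375000/0.5 = -0.7500
R = −Δy/(cos θ' − cos θ) = 2.6667
v = R·ω = 2.6667·-0.7500 = -2.0000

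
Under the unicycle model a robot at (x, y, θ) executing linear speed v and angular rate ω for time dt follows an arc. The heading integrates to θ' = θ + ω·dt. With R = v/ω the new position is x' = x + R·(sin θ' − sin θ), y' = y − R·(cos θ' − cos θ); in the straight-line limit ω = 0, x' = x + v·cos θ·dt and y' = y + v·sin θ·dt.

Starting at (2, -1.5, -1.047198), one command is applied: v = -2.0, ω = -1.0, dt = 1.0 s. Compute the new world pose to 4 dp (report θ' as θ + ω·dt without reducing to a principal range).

(1.9547, 0.4172, -2.0472)

θ' = -1.0472 + -1.0·1.0 = -2.0472
R = v/ω = -2.0/-1.0 = 2.0000
x' = 2 + 2.0000·(sin -2.0472 − sin -1.0472) = 1.9547
y' = -1.5 − 2.0000·(cos -2.0472 − cos -1.0472) = 0.4172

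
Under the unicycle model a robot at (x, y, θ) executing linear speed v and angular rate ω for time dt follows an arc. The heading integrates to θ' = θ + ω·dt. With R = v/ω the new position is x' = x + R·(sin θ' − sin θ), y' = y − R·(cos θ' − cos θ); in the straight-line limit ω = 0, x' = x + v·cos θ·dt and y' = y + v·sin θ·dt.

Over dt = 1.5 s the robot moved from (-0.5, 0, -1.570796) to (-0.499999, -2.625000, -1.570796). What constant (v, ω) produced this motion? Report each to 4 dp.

v = 1.7500, ω = 0.0000

Δθ = -1.570796 − -1.570796 = 0.000000
ω = Δθ/dt = 0.000000/1.5 = 0.0000
ω = 0 → v = (Δx·cos θ + Δy·sin θ)/dt = 1.7500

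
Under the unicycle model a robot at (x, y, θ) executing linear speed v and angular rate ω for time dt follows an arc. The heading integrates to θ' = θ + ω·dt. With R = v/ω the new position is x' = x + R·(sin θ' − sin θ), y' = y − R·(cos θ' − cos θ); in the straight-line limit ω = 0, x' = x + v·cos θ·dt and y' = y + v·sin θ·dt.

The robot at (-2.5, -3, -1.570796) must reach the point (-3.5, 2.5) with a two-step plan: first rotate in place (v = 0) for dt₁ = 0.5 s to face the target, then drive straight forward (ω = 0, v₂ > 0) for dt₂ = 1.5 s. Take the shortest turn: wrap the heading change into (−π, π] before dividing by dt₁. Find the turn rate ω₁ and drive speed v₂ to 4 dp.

ω₁ = -5.9235, v₂ = 3.7268

heading to target = atan2(2.5−-3, -3.5−-2.5) = 1.7506
Δθ = wrap(1.7506 − -1.5708) = -2.9617; ω₁ = Δθ/dt₁ = -5.9235
distance = √((-3.5−-2.5)² + (2.5−-3)²) = 5.5902; v₂ = distance/dt₂ = 3.7268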